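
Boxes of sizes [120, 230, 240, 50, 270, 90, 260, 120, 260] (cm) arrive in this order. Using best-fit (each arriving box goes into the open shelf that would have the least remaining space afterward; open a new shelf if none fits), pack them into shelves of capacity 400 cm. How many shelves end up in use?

  120 → shelf 1 (new)  [load 120/400]
  230 → shelf 1  [load 350/400]
  240 → shelf 2 (new)  [load 240/400]
  50 → shelf 1  [load 400/400]
  270 → shelf 3 (new)  [load 270/400]
  90 → shelf 3  [load 360/400]
  260 → shelf 4 (new)  [load 260/400]
  120 → shelf 4  [load 380/400]
  260 → shelf 5 (new)  [load 260/400]
5 shelves opened.

5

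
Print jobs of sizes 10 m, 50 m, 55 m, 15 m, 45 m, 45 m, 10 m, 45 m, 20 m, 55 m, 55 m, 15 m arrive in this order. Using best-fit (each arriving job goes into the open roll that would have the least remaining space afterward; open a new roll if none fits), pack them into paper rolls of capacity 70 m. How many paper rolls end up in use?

7

  10 → roll 1 (new)  [load 10/70]
  50 → roll 1  [load 60/70]
  55 → roll 2 (new)  [load 55/70]
  15 → roll 2  [load 70/70]
  45 → roll 3 (new)  [load 45/70]
  45 → roll 4 (new)  [load 45/70]
  10 → roll 1  [load 70/70]
  45 → roll 5 (new)  [load 45/70]
  20 → roll 3  [load 65/70]
  55 → roll 6 (new)  [load 55/70]
  55 → roll 7 (new)  [load 55/70]
  15 → roll 6  [load 70/70]
7 paper rolls opened.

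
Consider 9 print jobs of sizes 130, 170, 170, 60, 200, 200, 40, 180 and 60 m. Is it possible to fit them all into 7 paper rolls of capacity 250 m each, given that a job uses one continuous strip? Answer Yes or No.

Yes

A valid assignment using 6 paper rolls:
  roll 1: 200 + 40 = 240
  roll 2: 200 = 200
  roll 3: 180 + 60 = 240
  roll 4: 170 + 60 = 230
  roll 5: 170 = 170
  roll 6: 130 = 130
That uses only 6 ≤ 7, so 7 paper rolls are enough.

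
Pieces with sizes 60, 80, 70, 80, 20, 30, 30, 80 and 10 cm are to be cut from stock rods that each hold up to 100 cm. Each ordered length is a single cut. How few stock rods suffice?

Total = 80 + 80 + 80 + 70 + 60 + 30 + 30 + 20 + 10 = 460 cm.
Lower bound: ⌈460/100⌉ = 5 stock rods.
A packing using 5 stock rods:
  stock rod 1: 80 + 20 = 100
  stock rod 2: 80 + 10 = 90
  stock rod 3: 80 = 80
  stock rod 4: 70 + 30 = 100
  stock rod 5: 60 + 30 = 90
This matches the lower bound, so 5 is optimal.

5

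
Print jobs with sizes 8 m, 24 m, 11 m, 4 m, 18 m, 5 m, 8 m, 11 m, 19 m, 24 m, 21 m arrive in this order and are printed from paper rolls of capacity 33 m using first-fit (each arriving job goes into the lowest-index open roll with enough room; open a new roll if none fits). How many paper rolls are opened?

  8 → roll 1 (new)  [load 8/33]
  24 → roll 1  [load 32/33]
  11 → roll 2 (new)  [load 11/33]
  4 → roll 2  [load 15/33]
  18 → roll 2  [load 33/33]
  5 → roll 3 (new)  [load 5/33]
  8 → roll 3  [load 13/33]
  11 → roll 3  [load 24/33]
  19 → roll 4 (new)  [load 19/33]
  24 → roll 5 (new)  [load 24/33]
  21 → roll 6 (new)  [load 21/33]
6 paper rolls opened.

6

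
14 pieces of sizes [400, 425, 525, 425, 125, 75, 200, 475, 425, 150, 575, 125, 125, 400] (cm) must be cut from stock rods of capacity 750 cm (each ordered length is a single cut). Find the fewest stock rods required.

8

Total = 575 + 525 + 475 + 425 + 425 + 425 + 400 + 400 + 200 + 150 + 125 + 125 + 125 + 75 = 4450 cm.
Lower bound: ⌈4450/750⌉ = 6 stock rods.
Also, 8 pieces each exceed 375 cm, and no two of those can share a stock rod, so at least 8 stock rods are needed.
A packing using 8 stock rods:
  stock rod 1: 575 + 150 = 725
  stock rod 2: 525 + 200 = 725
  stock rod 3: 475 + 125 + 125 = 725
  stock rod 4: 425 + 125 + 75 = 625
  stock rod 5: 425 = 425
  stock rod 6: 425 = 425
  stock rod 7: 400 = 400
  stock rod 8: 400 = 400
This matches the lower bound, so 8 is optimal.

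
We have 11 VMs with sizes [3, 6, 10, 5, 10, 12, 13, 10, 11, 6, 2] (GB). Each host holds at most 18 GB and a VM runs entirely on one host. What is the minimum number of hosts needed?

Total = 13 + 12 + 11 + 10 + 10 + 10 + 6 + 6 + 5 + 3 + 2 = 88 GB.
Lower bound: ⌈88/18⌉ = 5 hosts.
Also, 6 VMs each exceed 9 GB, and no two of those can share a host, so at least 6 hosts are needed.
A packing using 6 hosts:
  host 1: 13 + 5 = 18
  host 2: 12 + 6 = 18
  host 3: 11 + 6 = 17
  host 4: 10 + 3 + 2 = 15
  host 5: 10 = 10
  host 6: 10 = 10
This matches the lower bound, so 6 is optimal.

6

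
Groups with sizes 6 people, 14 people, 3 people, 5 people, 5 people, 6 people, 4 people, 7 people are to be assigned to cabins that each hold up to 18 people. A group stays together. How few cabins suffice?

3

Total = 14 + 7 + 6 + 6 + 5 + 5 + 4 + 3 = 50 people.
Lower bound: ⌈50/18⌉ = 3 cabins.
A packing using 3 cabins:
  cabin 1: 14 + 4 = 18
  cabin 2: 7 + 6 + 5 = 18
  cabin 3: 6 + 5 + 3 = 14
This matches the lower bound, so 3 is optimal.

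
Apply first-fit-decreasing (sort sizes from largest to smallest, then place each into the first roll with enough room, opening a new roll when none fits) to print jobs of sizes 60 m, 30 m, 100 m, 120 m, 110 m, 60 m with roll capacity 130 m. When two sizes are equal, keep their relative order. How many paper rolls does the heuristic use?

4

Sorted descending: 120, 110, 100, 60, 60, 30.
  120 → roll 1 (new)  [load 120/130]
  110 → roll 2 (new)  [load 110/130]
  100 → roll 3 (new)  [load 100/130]
  60 → roll 4 (new)  [load 60/130]
  60 → roll 4  [load 120/130]
  30 → roll 3  [load 130/130]
4 paper rolls opened.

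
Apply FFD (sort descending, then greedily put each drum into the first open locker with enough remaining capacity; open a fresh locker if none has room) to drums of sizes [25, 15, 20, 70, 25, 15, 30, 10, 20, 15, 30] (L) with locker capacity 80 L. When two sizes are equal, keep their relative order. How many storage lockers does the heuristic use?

4

Sorted descending: 70, 30, 30, 25, 25, 20, 20, 15, 15, 15, 10.
  70 → locker 1 (new)  [load 70/80]
  30 → locker 2 (new)  [load 30/80]
  30 → locker 2  [load 60/80]
  25 → locker 3 (new)  [load 25/80]
  25 → locker 3  [load 50/80]
  20 → locker 2  [load 80/80]
  20 → locker 3  [load 70/80]
  15 → locker 4 (new)  [load 15/80]
  15 → locker 4  [load 30/80]
  15 → locker 4  [load 45/80]
  10 → locker 1  [load 80/80]
4 storage lockers opened.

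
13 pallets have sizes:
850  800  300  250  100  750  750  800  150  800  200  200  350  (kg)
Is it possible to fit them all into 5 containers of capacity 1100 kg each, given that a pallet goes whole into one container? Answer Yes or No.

Total = 6300 kg; ⌈6300/1100⌉ = 6.
At least 6 containers are required, but only 5 are allowed.

No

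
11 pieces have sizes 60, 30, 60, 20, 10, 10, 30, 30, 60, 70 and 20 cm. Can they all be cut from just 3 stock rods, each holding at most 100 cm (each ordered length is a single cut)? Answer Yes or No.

Total = 400 cm; ⌈400/100⌉ = 4.
At least 4 stock rods are required, but only 3 are allowed.

No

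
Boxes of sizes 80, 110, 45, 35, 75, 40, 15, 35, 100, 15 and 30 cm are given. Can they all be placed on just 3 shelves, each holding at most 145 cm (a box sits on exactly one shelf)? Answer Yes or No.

No

Total = 580 cm; ⌈580/145⌉ = 4.
At least 4 shelves are required, but only 3 are allowed.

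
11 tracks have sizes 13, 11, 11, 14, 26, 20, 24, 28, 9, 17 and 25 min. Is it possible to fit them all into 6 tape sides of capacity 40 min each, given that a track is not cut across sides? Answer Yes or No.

Yes

A valid assignment using 6 tape sides:
  side 1: 28 + 11 = 39
  side 2: 26 + 14 = 40
  side 3: 25 + 13 = 38
  side 4: 24 + 11 = 35
  side 5: 20 + 17 = 37
  side 6: 9 = 9
Every load is within 40 min, so 6 tape sides suffice.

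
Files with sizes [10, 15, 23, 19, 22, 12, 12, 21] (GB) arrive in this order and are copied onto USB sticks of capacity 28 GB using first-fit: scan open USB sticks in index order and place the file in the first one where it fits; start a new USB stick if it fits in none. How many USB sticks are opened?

6

  10 → USB stick 1 (new)  [load 10/28]
  15 → USB stick 1  [load 25/28]
  23 → USB stick 2 (new)  [load 23/28]
  19 → USB stick 3 (new)  [load 19/28]
  22 → USB stick 4 (new)  [load 22/28]
  12 → USB stick 5 (new)  [load 12/28]
  12 → USB stick 5  [load 24/28]
  21 → USB stick 6 (new)  [load 21/28]
6 USB sticks opened.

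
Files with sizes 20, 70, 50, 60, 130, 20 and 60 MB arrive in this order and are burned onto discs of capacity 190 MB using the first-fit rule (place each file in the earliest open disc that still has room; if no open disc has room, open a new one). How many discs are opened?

  20 → disc 1 (new)  [load 20/190]
  70 → disc 1  [load 90/190]
  50 → disc 1  [load 140/190]
  60 → disc 2 (new)  [load 60/190]
  130 → disc 2  [load 190/190]
  20 → disc 1  [load 160/190]
  60 → disc 3 (new)  [load 60/190]
3 discs opened.

3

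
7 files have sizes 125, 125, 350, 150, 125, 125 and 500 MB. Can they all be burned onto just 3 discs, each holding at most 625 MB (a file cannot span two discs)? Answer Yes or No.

Yes

A valid assignment using 3 discs:
  disc 1: 500 + 125 = 625
  disc 2: 350 + 150 + 125 = 625
  disc 3: 125 + 125 = 250
Every load is within 625 MB, so 3 discs suffice.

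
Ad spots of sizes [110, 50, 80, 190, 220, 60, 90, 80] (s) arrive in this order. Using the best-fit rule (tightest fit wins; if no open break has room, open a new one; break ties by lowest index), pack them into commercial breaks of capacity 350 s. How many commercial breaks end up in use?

  110 → break 1 (new)  [load 110/350]
  50 → break 1  [load 160/350]
  80 → break 1  [load 240/350]
  190 → break 2 (new)  [load 190/350]
  220 → break 3 (new)  [load 220/350]
  60 → break 1  [load 300/350]
  90 → break 3  [load 310/350]
  80 → break 2  [load 270/350]
3 commercial breaks opened.

3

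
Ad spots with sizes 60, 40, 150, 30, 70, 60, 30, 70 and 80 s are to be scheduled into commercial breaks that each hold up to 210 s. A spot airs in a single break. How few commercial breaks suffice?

3

Total = 150 + 80 + 70 + 70 + 60 + 60 + 40 + 30 + 30 = 590 s.
Lower bound: ⌈590/210⌉ = 3 commercial breaks.
A packing using 3 commercial breaks:
  break 1: 150 + 60 = 210
  break 2: 80 + 70 + 60 = 210
  break 3: 70 + 40 + 30 + 30 = 170
This matches the lower bound, so 3 is optimal.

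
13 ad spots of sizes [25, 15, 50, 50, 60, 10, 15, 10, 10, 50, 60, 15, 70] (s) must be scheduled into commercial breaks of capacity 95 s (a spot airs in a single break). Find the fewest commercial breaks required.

6

Total = 70 + 60 + 60 + 50 + 50 + 50 + 25 + 15 + 15 + 15 + 10 + 10 + 10 = 440 s.
Lower bound: ⌈440/95⌉ = 5 commercial breaks.
Also, 6 ad spots each exceed 95/2 s, and no two of those can share a break, so at least 6 commercial breaks are needed.
A packing using 6 commercial breaks:
  break 1: 70 + 25 = 95
  break 2: 60 + 15 + 15 = 90
  break 3: 60 + 15 + 10 + 10 = 95
  break 4: 50 + 10 = 60
  break 5: 50 = 50
  break 6: 50 = 50
This matches the lower bound, so 6 is optimal.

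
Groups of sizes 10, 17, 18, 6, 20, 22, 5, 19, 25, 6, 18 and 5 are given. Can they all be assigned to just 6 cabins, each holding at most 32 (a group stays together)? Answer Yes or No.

Total = 171; ⌈171/32⌉ = 6.
7 groups each exceed half the capacity and cannot share a cabin, forcing at least 7 cabins.
At least 7 cabins are required, but only 6 are allowed.

No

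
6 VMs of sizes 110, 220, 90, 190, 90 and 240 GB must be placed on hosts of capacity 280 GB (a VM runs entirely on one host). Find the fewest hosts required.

4

Total = 240 + 220 + 190 + 110 + 90 + 90 = 940 GB.
Lower bound: ⌈940/280⌉ = 4 hosts.
A packing using 4 hosts:
  host 1: 240 = 240
  host 2: 220 = 220
  host 3: 190 + 90 = 280
  host 4: 110 + 90 = 200
This matches the lower bound, so 4 is optimal.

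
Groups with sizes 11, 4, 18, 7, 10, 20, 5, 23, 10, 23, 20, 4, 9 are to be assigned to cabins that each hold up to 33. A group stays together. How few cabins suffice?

Total = 23 + 23 + 20 + 20 + 18 + 11 + 10 + 10 + 9 + 7 + 5 + 4 + 4 = 164.
Lower bound: ⌈164/33⌉ = 5 cabins.
A packing using 5 cabins:
  cabin 1: 23 + 10 = 33
  cabin 2: 23 + 10 = 33
  cabin 3: 20 + 9 + 4 = 33
  cabin 4: 20 + 7 + 5 = 32
  cabin 5: 18 + 11 + 4 = 33
This matches the lower bound, so 5 is optimal.

5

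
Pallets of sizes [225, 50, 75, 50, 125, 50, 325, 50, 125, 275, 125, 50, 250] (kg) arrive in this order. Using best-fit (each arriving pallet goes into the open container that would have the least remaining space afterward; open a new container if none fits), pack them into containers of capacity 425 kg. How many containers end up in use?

  225 → container 1 (new)  [load 225/425]
  50 → container 1  [load 275/425]
  75 → container 1  [load 350/425]
  50 → container 1  [load 400/425]
  125 → container 2 (new)  [load 125/425]
  50 → container 2  [load 175/425]
  325 → container 3 (new)  [load 325/425]
  50 → container 3  [load 375/425]
  125 → container 2  [load 300/425]
  275 → container 4 (new)  [load 275/425]
  125 → container 2  [load 425/425]
  50 → container 3  [load 425/425]
  250 → container 5 (new)  [load 250/425]
5 containers opened.

5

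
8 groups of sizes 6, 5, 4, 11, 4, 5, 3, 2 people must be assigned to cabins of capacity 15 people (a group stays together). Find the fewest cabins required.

Total = 11 + 6 + 5 + 5 + 4 + 4 + 3 + 2 = 40 people.
Lower bound: ⌈40/15⌉ = 3 cabins.
A packing using 3 cabins:
  cabin 1: 11 + 4 = 15
  cabin 2: 6 + 5 + 4 = 15
  cabin 3: 5 + 3 + 2 = 10
This matches the lower bound, so 3 is optimal.

3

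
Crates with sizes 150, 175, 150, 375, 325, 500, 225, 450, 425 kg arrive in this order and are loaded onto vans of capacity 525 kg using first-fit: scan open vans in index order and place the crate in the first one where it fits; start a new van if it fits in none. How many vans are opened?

  150 → van 1 (new)  [load 150/525]
  175 → van 1  [load 325/525]
  150 → van 1  [load 475/525]
  375 → van 2 (new)  [load 375/525]
  325 → van 3 (new)  [load 325/525]
  500 → van 4 (new)  [load 500/525]
  225 → van 5 (new)  [load 225/525]
  450 → van 6 (new)  [load 450/525]
  425 → van 7 (new)  [load 425/525]
7 vans opened.

7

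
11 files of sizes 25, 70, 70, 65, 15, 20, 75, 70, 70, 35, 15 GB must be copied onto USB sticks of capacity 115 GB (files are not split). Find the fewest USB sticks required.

6

Total = 75 + 70 + 70 + 70 + 70 + 65 + 35 + 25 + 20 + 15 + 15 = 530 GB.
Lower bound: ⌈530/115⌉ = 5 USB sticks.
Also, 6 files each exceed 115/2 GB, and no two of those can share a USB stick, so at least 6 USB sticks are needed.
A packing using 6 USB sticks:
  USB stick 1: 75 + 35 = 110
  USB stick 2: 70 + 25 + 20 = 115
  USB stick 3: 70 + 15 + 15 = 100
  USB stick 4: 70 = 70
  USB stick 5: 70 = 70
  USB stick 6: 65 = 65
This matches the lower bound, so 6 is optimal.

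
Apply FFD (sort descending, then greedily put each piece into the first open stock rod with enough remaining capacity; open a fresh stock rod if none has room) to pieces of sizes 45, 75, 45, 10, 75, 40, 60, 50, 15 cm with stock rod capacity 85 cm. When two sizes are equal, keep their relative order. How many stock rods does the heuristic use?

Sorted descending: 75, 75, 60, 50, 45, 45, 40, 15, 10.
  75 → stock rod 1 (new)  [load 75/85]
  75 → stock rod 2 (new)  [load 75/85]
  60 → stock rod 3 (new)  [load 60/85]
  50 → stock rod 4 (new)  [load 50/85]
  45 → stock rod 5 (new)  [load 45/85]
  45 → stock rod 6 (new)  [load 45/85]
  40 → stock rod 5  [load 85/85]
  15 → stock rod 3  [load 75/85]
  10 → stock rod 1  [load 85/85]
6 stock rods opened.

6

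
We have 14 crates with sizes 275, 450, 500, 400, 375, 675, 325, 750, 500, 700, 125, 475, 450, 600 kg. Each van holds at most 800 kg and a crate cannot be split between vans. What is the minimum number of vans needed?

10

Total = 750 + 700 + 675 + 600 + 500 + 500 + 475 + 450 + 450 + 400 + 375 + 325 + 275 + 125 = 6600 kg.
Lower bound: ⌈6600/800⌉ = 9 vans.
A packing using 10 vans:
  van 1: 750 = 750
  van 2: 700 = 700
  van 3: 675 + 125 = 800
  van 4: 600 = 600
  van 5: 500 + 275 = 775
  van 6: 500 = 500
  van 7: 475 + 325 = 800
  van 8: 450 = 450
  van 9: 450 = 450
  van 10: 400 + 375 = 775
No arrangement into 9 vans stays within capacity, so 10 is optimal.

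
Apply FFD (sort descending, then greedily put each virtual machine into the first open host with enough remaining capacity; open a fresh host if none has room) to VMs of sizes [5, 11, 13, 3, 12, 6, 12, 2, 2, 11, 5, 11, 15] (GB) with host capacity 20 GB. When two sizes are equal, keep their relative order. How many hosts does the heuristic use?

Sorted descending: 15, 13, 12, 12, 11, 11, 11, 6, 5, 5, 3, 2, 2.
  15 → host 1 (new)  [load 15/20]
  13 → host 2 (new)  [load 13/20]
  12 → host 3 (new)  [load 12/20]
  12 → host 4 (new)  [load 12/20]
  11 → host 5 (new)  [load 11/20]
  11 → host 6 (new)  [load 11/20]
  11 → host 7 (new)  [load 11/20]
  6 → host 2  [load 19/20]
  5 → host 1  [load 20/20]
  5 → host 3  [load 17/20]
  3 → host 3  [load 20/20]
  2 → host 4  [load 14/20]
  2 → host 4  [load 16/20]
7 hosts opened.

7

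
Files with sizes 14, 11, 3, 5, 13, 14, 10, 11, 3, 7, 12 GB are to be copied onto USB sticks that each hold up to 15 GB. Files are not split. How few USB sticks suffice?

Total = 14 + 14 + 13 + 12 + 11 + 11 + 10 + 7 + 5 + 3 + 3 = 103 GB.
Lower bound: ⌈103/15⌉ = 7 USB sticks.
A packing using 8 USB sticks:
  USB stick 1: 14 = 14
  USB stick 2: 14 = 14
  USB stick 3: 13 = 13
  USB stick 4: 12 + 3 = 15
  USB stick 5: 11 + 3 = 14
  USB stick 6: 11 = 11
  USB stick 7: 10 + 5 = 15
  USB stick 8: 7 = 7
No arrangement into 7 USB sticks stays within capacity, so 8 is optimal.

8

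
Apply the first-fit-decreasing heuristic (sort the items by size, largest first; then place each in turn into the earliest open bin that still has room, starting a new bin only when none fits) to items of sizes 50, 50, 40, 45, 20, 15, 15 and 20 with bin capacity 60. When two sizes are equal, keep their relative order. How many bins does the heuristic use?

Sorted descending: 50, 50, 45, 40, 20, 20, 15, 15.
  50 → bin 1 (new)  [load 50/60]
  50 → bin 2 (new)  [load 50/60]
  45 → bin 3 (new)  [load 45/60]
  40 → bin 4 (new)  [load 40/60]
  20 → bin 4  [load 60/60]
  20 → bin 5 (new)  [load 20/60]
  15 → bin 3  [load 60/60]
  15 → bin 5  [load 35/60]
5 bins opened.

5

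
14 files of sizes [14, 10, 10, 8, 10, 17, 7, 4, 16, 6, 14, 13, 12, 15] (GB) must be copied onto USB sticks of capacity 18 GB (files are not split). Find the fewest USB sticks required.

10

Total = 17 + 16 + 15 + 14 + 14 + 13 + 12 + 10 + 10 + 10 + 8 + 7 + 6 + 4 = 156 GB.
Lower bound: ⌈156/18⌉ = 9 USB sticks.
Also, 10 files each exceed 9 GB, and no two of those can share a USB stick, so at least 10 USB sticks are needed.
A packing using 10 USB sticks:
  USB stick 1: 17 = 17
  USB stick 2: 16 = 16
  USB stick 3: 15 = 15
  USB stick 4: 14 + 4 = 18
  USB stick 5: 14 = 14
  USB stick 6: 13 = 13
  USB stick 7: 12 + 6 = 18
  USB stick 8: 10 + 8 = 18
  USB stick 9: 10 + 7 = 17
  USB stick 10: 10 = 10
This matches the lower bound, so 10 is optimal.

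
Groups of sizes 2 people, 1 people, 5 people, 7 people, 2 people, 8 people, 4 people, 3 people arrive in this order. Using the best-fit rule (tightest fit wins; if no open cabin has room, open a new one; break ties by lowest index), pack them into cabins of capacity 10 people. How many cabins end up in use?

4

  2 → cabin 1 (new)  [load 2/10]
  1 → cabin 1  [load 3/10]
  5 → cabin 1  [load 8/10]
  7 → cabin 2 (new)  [load 7/10]
  2 → cabin 1  [load 10/10]
  8 → cabin 3 (new)  [load 8/10]
  4 → cabin 4 (new)  [load 4/10]
  3 → cabin 2  [load 10/10]
4 cabins opened.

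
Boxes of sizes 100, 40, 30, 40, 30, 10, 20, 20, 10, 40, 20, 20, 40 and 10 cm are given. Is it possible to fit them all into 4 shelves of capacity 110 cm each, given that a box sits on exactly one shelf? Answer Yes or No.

Yes

A valid assignment using 4 shelves:
  shelf 1: 100 + 10 = 110
  shelf 2: 40 + 40 + 30 = 110
  shelf 3: 40 + 40 + 30 = 110
  shelf 4: 20 + 20 + 20 + 20 + 10 + 10 = 100
Every load is within 110 cm, so 4 shelves suffice.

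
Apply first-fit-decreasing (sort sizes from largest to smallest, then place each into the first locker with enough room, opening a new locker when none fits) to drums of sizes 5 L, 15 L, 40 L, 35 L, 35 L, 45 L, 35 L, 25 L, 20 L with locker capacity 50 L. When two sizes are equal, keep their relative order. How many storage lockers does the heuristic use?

6

Sorted descending: 45, 40, 35, 35, 35, 25, 20, 15, 5.
  45 → locker 1 (new)  [load 45/50]
  40 → locker 2 (new)  [load 40/50]
  35 → locker 3 (new)  [load 35/50]
  35 → locker 4 (new)  [load 35/50]
  35 → locker 5 (new)  [load 35/50]
  25 → locker 6 (new)  [load 25/50]
  20 → locker 6  [load 45/50]
  15 → locker 3  [load 50/50]
  5 → locker 1  [load 50/50]
6 storage lockers opened.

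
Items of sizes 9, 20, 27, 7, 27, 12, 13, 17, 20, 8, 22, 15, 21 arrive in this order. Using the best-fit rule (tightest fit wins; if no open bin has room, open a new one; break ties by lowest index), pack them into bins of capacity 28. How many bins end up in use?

  9 → bin 1 (new)  [load 9/28]
  20 → bin 2 (new)  [load 20/28]
  27 → bin 3 (new)  [load 27/28]
  7 → bin 2  [load 27/28]
  27 → bin 4 (new)  [load 27/28]
  12 → bin 1  [load 21/28]
  13 → bin 5 (new)  [load 13/28]
  17 → bin 6 (new)  [load 17/28]
  20 → bin 7 (new)  [load 20/28]
  8 → bin 7  [load 28/28]
  22 → bin 8 (new)  [load 22/28]
  15 → bin 5  [load 28/28]
  21 → bin 9 (new)  [load 21/28]
9 bins opened.

9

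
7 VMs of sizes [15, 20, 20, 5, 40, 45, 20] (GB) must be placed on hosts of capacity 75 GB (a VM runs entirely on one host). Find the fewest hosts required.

3

Total = 45 + 40 + 20 + 20 + 20 + 15 + 5 = 165 GB.
Lower bound: ⌈165/75⌉ = 3 hosts.
A packing using 3 hosts:
  host 1: 45 + 20 + 5 = 70
  host 2: 40 + 20 + 15 = 75
  host 3: 20 = 20
This matches the lower bound, so 3 is optimal.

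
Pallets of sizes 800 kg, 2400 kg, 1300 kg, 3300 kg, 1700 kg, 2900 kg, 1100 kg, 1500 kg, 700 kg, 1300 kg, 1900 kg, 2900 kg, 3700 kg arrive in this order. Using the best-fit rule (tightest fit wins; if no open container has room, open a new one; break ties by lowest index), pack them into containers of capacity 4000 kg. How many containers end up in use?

8

  800 → container 1 (new)  [load 800/4000]
  2400 → container 1  [load 3200/4000]
  1300 → container 2 (new)  [load 1300/4000]
  3300 → container 3 (new)  [load 3300/4000]
  1700 → container 2  [load 3000/4000]
  2900 → container 4 (new)  [load 2900/4000]
  1100 → container 4  [load 4000/4000]
  1500 → container 5 (new)  [load 1500/4000]
  700 → container 3  [load 4000/4000]
  1300 → container 5  [load 2800/4000]
  1900 → container 6 (new)  [load 1900/4000]
  2900 → container 7 (new)  [load 2900/4000]
  3700 → container 8 (new)  [load 3700/4000]
8 containers opened.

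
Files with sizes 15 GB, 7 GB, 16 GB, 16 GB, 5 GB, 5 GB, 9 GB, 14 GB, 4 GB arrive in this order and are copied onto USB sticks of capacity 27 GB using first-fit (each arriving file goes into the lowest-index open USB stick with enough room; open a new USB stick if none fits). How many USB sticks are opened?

  15 → USB stick 1 (new)  [load 15/27]
  7 → USB stick 1  [load 22/27]
  16 → USB stick 2 (new)  [load 16/27]
  16 → USB stick 3 (new)  [load 16/27]
  5 → USB stick 1  [load 27/27]
  5 → USB stick 2  [load 21/27]
  9 → USB stick 3  [load 25/27]
  14 → USB stick 4 (new)  [load 14/27]
  4 → USB stick 2  [load 25/27]
4 USB sticks opened.

4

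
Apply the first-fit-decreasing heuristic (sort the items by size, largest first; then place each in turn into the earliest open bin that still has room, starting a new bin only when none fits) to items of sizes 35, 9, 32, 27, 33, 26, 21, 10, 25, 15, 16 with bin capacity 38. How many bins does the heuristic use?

Sorted descending: 35, 33, 32, 27, 26, 25, 21, 16, 15, 10, 9.
  35 → bin 1 (new)  [load 35/38]
  33 → bin 2 (new)  [load 33/38]
  32 → bin 3 (new)  [load 32/38]
  27 → bin 4 (new)  [load 27/38]
  26 → bin 5 (new)  [load 26/38]
  25 → bin 6 (new)  [load 25/38]
  21 → bin 7 (new)  [load 21/38]
  16 → bin 7  [load 37/38]
  15 → bin 8 (new)  [load 15/38]
  10 → bin 4  [load 37/38]
  9 → bin 5  [load 35/38]
8 bins opened.

8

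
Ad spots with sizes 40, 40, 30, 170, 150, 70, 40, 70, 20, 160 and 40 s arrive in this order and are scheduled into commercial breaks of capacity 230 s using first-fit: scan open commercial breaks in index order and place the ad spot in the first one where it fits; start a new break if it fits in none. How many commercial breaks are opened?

4

  40 → break 1 (new)  [load 40/230]
  40 → break 1  [load 80/230]
  30 → break 1  [load 110/230]
  170 → break 2 (new)  [load 170/230]
  150 → break 3 (new)  [load 150/230]
  70 → break 1  [load 180/230]
  40 → break 1  [load 220/230]
  70 → break 3  [load 220/230]
  20 → break 2  [load 190/230]
  160 → break 4 (new)  [load 160/230]
  40 → break 2  [load 230/230]
4 commercial breaks opened.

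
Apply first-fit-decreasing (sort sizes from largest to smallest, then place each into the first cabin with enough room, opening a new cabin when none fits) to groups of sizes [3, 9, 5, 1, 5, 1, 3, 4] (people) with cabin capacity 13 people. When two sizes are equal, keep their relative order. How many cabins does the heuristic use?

Sorted descending: 9, 5, 5, 4, 3, 3, 1, 1.
  9 → cabin 1 (new)  [load 9/13]
  5 → cabin 2 (new)  [load 5/13]
  5 → cabin 2  [load 10/13]
  4 → cabin 1  [load 13/13]
  3 → cabin 2  [load 13/13]
  3 → cabin 3 (new)  [load 3/13]
  1 → cabin 3  [load 4/13]
  1 → cabin 3  [load 5/13]
3 cabins opened.

3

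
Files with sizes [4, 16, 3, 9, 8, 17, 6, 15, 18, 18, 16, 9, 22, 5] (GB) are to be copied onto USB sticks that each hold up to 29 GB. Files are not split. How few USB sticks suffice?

7

Total = 22 + 18 + 18 + 17 + 16 + 16 + 15 + 9 + 9 + 8 + 6 + 5 + 4 + 3 = 166 GB.
Lower bound: ⌈166/29⌉ = 6 USB sticks.
Also, 7 files each exceed 29/2 GB, and no two of those can share a USB stick, so at least 7 USB sticks are needed.
A packing using 7 USB sticks:
  USB stick 1: 22 + 6 = 28
  USB stick 2: 18 + 9 = 27
  USB stick 3: 18 + 9 = 27
  USB stick 4: 17 + 8 + 4 = 29
  USB stick 5: 16 + 5 + 3 = 24
  USB stick 6: 16 = 16
  USB stick 7: 15 = 15
This matches the lower bound, so 7 is optimal.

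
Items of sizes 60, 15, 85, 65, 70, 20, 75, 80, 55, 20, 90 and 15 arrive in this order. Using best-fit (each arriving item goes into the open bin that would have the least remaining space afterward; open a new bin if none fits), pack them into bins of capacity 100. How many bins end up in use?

  60 → bin 1 (new)  [load 60/100]
  15 → bin 1  [load 75/100]
  85 → bin 2 (new)  [load 85/100]
  65 → bin 3 (new)  [load 65/100]
  70 → bin 4 (new)  [load 70/100]
  20 → bin 1  [load 95/100]
  75 → bin 5 (new)  [load 75/100]
  80 → bin 6 (new)  [load 80/100]
  55 → bin 7 (new)  [load 55/100]
  20 → bin 6  [load 100/100]
  90 → bin 8 (new)  [load 90/100]
  15 → bin 2  [load 100/100]
8 bins opened.

8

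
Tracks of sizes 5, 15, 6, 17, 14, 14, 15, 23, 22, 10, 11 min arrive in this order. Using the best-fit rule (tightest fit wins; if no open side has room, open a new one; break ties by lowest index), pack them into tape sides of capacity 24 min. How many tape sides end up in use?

  5 → side 1 (new)  [load 5/24]
  15 → side 1  [load 20/24]
  6 → side 2 (new)  [load 6/24]
  17 → side 2  [load 23/24]
  14 → side 3 (new)  [load 14/24]
  14 → side 4 (new)  [load 14/24]
  15 → side 5 (new)  [load 15/24]
  23 → side 6 (new)  [load 23/24]
  22 → side 7 (new)  [load 22/24]
  10 → side 3  [load 24/24]
  11 → side 8 (new)  [load 11/24]
8 tape sides opened.

8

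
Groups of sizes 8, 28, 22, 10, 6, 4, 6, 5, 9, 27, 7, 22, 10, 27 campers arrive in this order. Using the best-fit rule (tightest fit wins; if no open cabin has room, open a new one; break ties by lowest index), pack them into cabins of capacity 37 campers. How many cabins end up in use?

6

  8 → cabin 1 (new)  [load 8/37]
  28 → cabin 1  [load 36/37]
  22 → cabin 2 (new)  [load 22/37]
  10 → cabin 2  [load 32/37]
  6 → cabin 3 (new)  [load 6/37]
  4 → cabin 2  [load 36/37]
  6 → cabin 3  [load 12/37]
  5 → cabin 3  [load 17/37]
  9 → cabin 3  [load 26/37]
  27 → cabin 4 (new)  [load 27/37]
  7 → cabin 4  [load 34/37]
  22 → cabin 5 (new)  [load 22/37]
  10 → cabin 3  [load 36/37]
  27 → cabin 6 (new)  [load 27/37]
6 cabins opened.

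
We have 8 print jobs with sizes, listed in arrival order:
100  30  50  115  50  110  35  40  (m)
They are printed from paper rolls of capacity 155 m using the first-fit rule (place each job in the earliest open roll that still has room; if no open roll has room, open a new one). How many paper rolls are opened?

4

  100 → roll 1 (new)  [load 100/155]
  30 → roll 1  [load 130/155]
  50 → roll 2 (new)  [load 50/155]
  115 → roll 3 (new)  [load 115/155]
  50 → roll 2  [load 100/155]
  110 → roll 4 (new)  [load 110/155]
  35 → roll 2  [load 135/155]
  40 → roll 3  [load 155/155]
4 paper rolls opened.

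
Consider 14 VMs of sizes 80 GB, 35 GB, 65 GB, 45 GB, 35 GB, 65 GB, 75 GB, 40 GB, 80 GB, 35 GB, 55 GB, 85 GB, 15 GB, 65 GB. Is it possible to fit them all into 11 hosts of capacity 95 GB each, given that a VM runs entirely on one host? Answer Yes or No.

Yes

A valid assignment using 10 hosts:
  host 1: 85 = 85
  host 2: 80 + 15 = 95
  host 3: 80 = 80
  host 4: 75 = 75
  host 5: 65 = 65
  host 6: 65 = 65
  host 7: 65 = 65
  host 8: 55 + 40 = 95
  host 9: 45 + 35 = 80
  host 10: 35 + 35 = 70
That uses only 10 ≤ 11, so 11 hosts are enough.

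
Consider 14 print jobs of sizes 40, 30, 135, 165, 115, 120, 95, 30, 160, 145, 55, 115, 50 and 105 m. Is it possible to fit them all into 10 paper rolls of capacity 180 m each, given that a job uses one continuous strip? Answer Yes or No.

Yes

A valid assignment using 9 paper rolls:
  roll 1: 165 = 165
  roll 2: 160 = 160
  roll 3: 145 + 30 = 175
  roll 4: 135 + 40 = 175
  roll 5: 120 + 55 = 175
  roll 6: 115 + 50 = 165
  roll 7: 115 + 30 = 145
  roll 8: 105 = 105
  roll 9: 95 = 95
That uses only 9 ≤ 10, so 10 paper rolls are enough.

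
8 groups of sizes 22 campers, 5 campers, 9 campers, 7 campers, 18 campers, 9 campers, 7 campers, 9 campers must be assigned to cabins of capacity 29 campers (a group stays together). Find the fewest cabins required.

4

Total = 22 + 18 + 9 + 9 + 9 + 7 + 7 + 5 = 86 campers.
Lower bound: ⌈86/29⌉ = 3 cabins.
A packing using 4 cabins:
  cabin 1: 22 + 7 = 29
  cabin 2: 18 + 9 = 27
  cabin 3: 9 + 9 + 7 = 25
  cabin 4: 5 = 5
No arrangement into 3 cabins stays within capacity, so 4 is optimal.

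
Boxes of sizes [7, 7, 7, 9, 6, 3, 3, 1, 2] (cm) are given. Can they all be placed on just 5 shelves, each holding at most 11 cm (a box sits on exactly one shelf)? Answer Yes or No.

A valid assignment using 5 shelves:
  shelf 1: 9 + 2 = 11
  shelf 2: 7 + 3 + 1 = 11
  shelf 3: 7 + 3 = 10
  shelf 4: 7 = 7
  shelf 5: 6 = 6
Every load is within 11 cm, so 5 shelves suffice.

Yes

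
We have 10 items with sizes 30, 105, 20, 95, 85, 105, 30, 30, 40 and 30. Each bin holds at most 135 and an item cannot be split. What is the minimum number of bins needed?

Total = 105 + 105 + 95 + 85 + 40 + 30 + 30 + 30 + 30 + 20 = 570.
Lower bound: ⌈570/135⌉ = 5 bins.
A packing using 5 bins:
  bin 1: 105 + 30 = 135
  bin 2: 105 + 30 = 135
  bin 3: 95 + 40 = 135
  bin 4: 85 + 30 + 20 = 135
  bin 5: 30 = 30
This matches the lower bound, so 5 is optimal.

5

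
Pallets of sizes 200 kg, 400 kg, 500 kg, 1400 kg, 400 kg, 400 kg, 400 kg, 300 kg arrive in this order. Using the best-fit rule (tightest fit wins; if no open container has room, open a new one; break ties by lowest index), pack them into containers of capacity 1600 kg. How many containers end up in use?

  200 → container 1 (new)  [load 200/1600]
  400 → container 1  [load 600/1600]
  500 → container 1  [load 1100/1600]
  1400 → container 2 (new)  [load 1400/1600]
  400 → container 1  [load 1500/1600]
  400 → container 3 (new)  [load 400/1600]
  400 → container 3  [load 800/1600]
  300 → container 3  [load 1100/1600]
3 containers opened.

3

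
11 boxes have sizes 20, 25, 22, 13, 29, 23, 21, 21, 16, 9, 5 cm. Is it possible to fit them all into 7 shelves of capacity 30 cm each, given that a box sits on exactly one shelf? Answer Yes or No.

No

Total = 204 cm; ⌈204/30⌉ = 7.
8 boxes each exceed half the capacity and cannot share a shelf, forcing at least 8 shelves.
At least 8 shelves are required, but only 7 are allowed.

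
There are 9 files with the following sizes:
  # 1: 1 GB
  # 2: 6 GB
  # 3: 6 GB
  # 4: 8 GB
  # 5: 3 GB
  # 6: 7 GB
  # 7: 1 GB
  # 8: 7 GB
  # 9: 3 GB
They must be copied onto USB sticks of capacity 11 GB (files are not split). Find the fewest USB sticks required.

5

Total = 8 + 7 + 7 + 6 + 6 + 3 + 3 + 1 + 1 = 42 GB.
Lower bound: ⌈42/11⌉ = 4 USB sticks.
Also, 5 files each exceed 11/2 GB, and no two of those can share a USB stick, so at least 5 USB sticks are needed.
A packing using 5 USB sticks:
  USB stick 1: 8 + 3 = 11
  USB stick 2: 7 + 3 + 1 = 11
  USB stick 3: 7 + 1 = 8
  USB stick 4: 6 = 6
  USB stick 5: 6 = 6
This matches the lower bound, so 5 is optimal.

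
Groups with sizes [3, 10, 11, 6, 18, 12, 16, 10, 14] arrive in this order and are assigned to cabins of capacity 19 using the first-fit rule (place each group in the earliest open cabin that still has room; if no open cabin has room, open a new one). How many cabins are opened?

7

  3 → cabin 1 (new)  [load 3/19]
  10 → cabin 1  [load 13/19]
  11 → cabin 2 (new)  [load 11/19]
  6 → cabin 1  [load 19/19]
  18 → cabin 3 (new)  [load 18/19]
  12 → cabin 4 (new)  [load 12/19]
  16 → cabin 5 (new)  [load 16/19]
  10 → cabin 6 (new)  [load 10/19]
  14 → cabin 7 (new)  [load 14/19]
7 cabins opened.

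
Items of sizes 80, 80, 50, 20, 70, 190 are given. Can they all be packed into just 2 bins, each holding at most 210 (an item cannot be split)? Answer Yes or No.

Total = 490; ⌈490/210⌉ = 3.
At least 3 bins are required, but only 2 are allowed.

No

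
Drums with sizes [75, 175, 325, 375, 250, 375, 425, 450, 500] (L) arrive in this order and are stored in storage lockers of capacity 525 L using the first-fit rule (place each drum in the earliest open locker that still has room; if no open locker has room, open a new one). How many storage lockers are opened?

  75 → locker 1 (new)  [load 75/525]
  175 → locker 1  [load 250/525]
  325 → locker 2 (new)  [load 325/525]
  375 → locker 3 (new)  [load 375/525]
  250 → locker 1  [load 500/525]
  375 → locker 4 (new)  [load 375/525]
  425 → locker 5 (new)  [load 425/525]
  450 → locker 6 (new)  [load 450/525]
  500 → locker 7 (new)  [load 500/525]
7 storage lockers opened.

7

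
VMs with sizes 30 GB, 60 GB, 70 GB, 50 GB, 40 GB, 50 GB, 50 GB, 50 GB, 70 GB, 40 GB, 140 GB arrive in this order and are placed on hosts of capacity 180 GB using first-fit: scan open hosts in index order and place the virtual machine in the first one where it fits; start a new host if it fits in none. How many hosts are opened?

4

  30 → host 1 (new)  [load 30/180]
  60 → host 1  [load 90/180]
  70 → host 1  [load 160/180]
  50 → host 2 (new)  [load 50/180]
  40 → host 2  [load 90/180]
  50 → host 2  [load 140/180]
  50 → host 3 (new)  [load 50/180]
  50 → host 3  [load 100/180]
  70 → host 3  [load 170/180]
  40 → host 2  [load 180/180]
  140 → host 4 (new)  [load 140/180]
4 hosts opened.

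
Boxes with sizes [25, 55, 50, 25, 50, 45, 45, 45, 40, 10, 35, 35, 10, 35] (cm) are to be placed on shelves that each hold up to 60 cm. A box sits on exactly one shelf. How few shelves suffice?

Total = 55 + 50 + 50 + 45 + 45 + 45 + 40 + 35 + 35 + 35 + 25 + 25 + 10 + 10 = 505 cm.
Lower bound: ⌈505/60⌉ = 9 shelves.
Also, 10 boxes each exceed 30 cm, and no two of those can share a shelf, so at least 10 shelves are needed.
A packing using 10 shelves:
  shelf 1: 55 = 55
  shelf 2: 50 + 10 = 60
  shelf 3: 50 + 10 = 60
  shelf 4: 45 = 45
  shelf 5: 45 = 45
  shelf 6: 45 = 45
  shelf 7: 40 = 40
  shelf 8: 35 + 25 = 60
  shelf 9: 35 + 25 = 60
  shelf 10: 35 = 35
This matches the lower bound, so 10 is optimal.

10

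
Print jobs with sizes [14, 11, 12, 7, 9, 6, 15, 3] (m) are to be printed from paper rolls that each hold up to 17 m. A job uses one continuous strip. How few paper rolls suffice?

Total = 15 + 14 + 12 + 11 + 9 + 7 + 6 + 3 = 77 m.
Lower bound: ⌈77/17⌉ = 5 paper rolls.
A packing using 5 paper rolls:
  roll 1: 15 = 15
  roll 2: 14 + 3 = 17
  roll 3: 12 = 12
  roll 4: 11 + 6 = 17
  roll 5: 9 + 7 = 16
This matches the lower bound, so 5 is optimal.

5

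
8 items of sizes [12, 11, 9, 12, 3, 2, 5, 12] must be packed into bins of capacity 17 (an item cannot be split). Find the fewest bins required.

Total = 12 + 12 + 12 + 11 + 9 + 5 + 3 + 2 = 66.
Lower bound: ⌈66/17⌉ = 4 bins.
Also, 5 items each exceed 17/2, and no two of those can share a bin, so at least 5 bins are needed.
A packing using 5 bins:
  bin 1: 12 + 5 = 17
  bin 2: 12 + 3 + 2 = 17
  bin 3: 12 = 12
  bin 4: 11 = 11
  bin 5: 9 = 9
This matches the lower bound, so 5 is optimal.

5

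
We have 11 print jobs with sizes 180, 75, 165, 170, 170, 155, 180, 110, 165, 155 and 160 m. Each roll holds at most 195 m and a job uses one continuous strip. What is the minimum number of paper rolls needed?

10

Total = 180 + 180 + 170 + 170 + 165 + 165 + 160 + 155 + 155 + 110 + 75 = 1685 m.
Lower bound: ⌈1685/195⌉ = 9 paper rolls.
Also, 10 print jobs each exceed 195/2 m, and no two of those can share a roll, so at least 10 paper rolls are needed.
A packing using 10 paper rolls:
  roll 1: 180 = 180
  roll 2: 180 = 180
  roll 3: 170 = 170
  roll 4: 170 = 170
  roll 5: 165 = 165
  roll 6: 165 = 165
  roll 7: 160 = 160
  roll 8: 155 = 155
  roll 9: 155 = 155
  roll 10: 110 + 75 = 185
This matches the lower bound, so 10 is optimal.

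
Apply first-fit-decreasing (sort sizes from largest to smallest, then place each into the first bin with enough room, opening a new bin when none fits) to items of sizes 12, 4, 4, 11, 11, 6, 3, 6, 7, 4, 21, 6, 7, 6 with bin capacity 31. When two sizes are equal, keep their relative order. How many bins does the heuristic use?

4

Sorted descending: 21, 12, 11, 11, 7, 7, 6, 6, 6, 6, 4, 4, 4, 3.
  21 → bin 1 (new)  [load 21/31]
  12 → bin 2 (new)  [load 12/31]
  11 → bin 2  [load 23/31]
  11 → bin 3 (new)  [load 11/31]
  7 → bin 1  [load 28/31]
  7 → bin 2  [load 30/31]
  6 → bin 3  [load 17/31]
  6 → bin 3  [load 23/31]
  6 → bin 3  [load 29/31]
  6 → bin 4 (new)  [load 6/31]
  4 → bin 4  [load 10/31]
  4 → bin 4  [load 14/31]
  4 → bin 4  [load 18/31]
  3 → bin 1  [load 31/31]
4 bins opened.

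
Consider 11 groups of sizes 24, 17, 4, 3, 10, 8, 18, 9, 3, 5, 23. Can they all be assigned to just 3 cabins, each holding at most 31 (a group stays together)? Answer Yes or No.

No

Total = 124; ⌈124/31⌉ = 4.
At least 4 cabins are required, but only 3 are allowed.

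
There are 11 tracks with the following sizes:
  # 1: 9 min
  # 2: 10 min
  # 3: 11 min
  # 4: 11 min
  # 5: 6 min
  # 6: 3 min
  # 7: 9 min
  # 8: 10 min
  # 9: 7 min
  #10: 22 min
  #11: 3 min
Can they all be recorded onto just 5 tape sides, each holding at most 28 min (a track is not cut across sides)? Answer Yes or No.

Yes

A valid assignment using 4 tape sides:
  side 1: 22 + 6 = 28
  side 2: 11 + 11 + 3 + 3 = 28
  side 3: 10 + 10 + 7 = 27
  side 4: 9 + 9 = 18
That uses only 4 ≤ 5, so 5 tape sides are enough.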